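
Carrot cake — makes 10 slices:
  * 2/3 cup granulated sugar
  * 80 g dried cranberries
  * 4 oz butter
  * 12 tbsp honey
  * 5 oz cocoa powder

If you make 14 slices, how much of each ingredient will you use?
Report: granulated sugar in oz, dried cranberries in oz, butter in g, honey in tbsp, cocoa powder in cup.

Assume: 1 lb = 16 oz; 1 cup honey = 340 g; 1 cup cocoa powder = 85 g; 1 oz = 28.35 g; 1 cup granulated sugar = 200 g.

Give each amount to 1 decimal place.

granulated sugar: 6.6 oz; dried cranberries: 4.0 oz; butter: 158.8 g; honey: 16.8 tbsp; cocoa powder: 2.3 cup

Scaling factor: 14/10 = 7/5 = 1.4.
granulated sugar: 2/3 cup × 7/5 × 200 g/cup ÷ 28.35 g/oz ≈ 6.6 oz
dried cranberries: 80 g × 7/5 ÷ 28.35 g/oz ≈ 4.0 oz
butter: 4 oz × 7/5 × 28.35 g/oz ≈ 158.8 g
honey: 12 tbsp × 7/5 = 16.8 tbsp
cocoa powder: 5 oz × 7/5 × 28.35 g/oz ÷ 85 g/cup ≈ 2.3 cup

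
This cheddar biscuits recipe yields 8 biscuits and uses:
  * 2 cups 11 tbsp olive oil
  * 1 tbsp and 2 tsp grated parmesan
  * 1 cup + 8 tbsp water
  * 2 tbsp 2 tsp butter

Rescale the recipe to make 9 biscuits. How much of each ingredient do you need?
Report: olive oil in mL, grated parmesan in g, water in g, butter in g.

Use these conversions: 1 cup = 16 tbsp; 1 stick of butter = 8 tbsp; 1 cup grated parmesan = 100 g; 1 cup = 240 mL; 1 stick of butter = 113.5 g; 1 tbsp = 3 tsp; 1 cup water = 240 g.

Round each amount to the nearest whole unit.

Scaling factor: 9/8 = 1.125.
olive oil: (2 cup + 11 tbsp = 2.6875 cup) × 9/8 × 240 mL/cup ≈ 726 mL
grated parmesan: (1 tbsp + 2 tsp = 5/3 tbsp) × 9/8 ÷ 16 tbsp/cup × 100 g/cup ≈ 12 g
water: (1 cup + 8 tbsp = 1.5 cup) × 9/8 × 240 g/cup = 405 g
butter: (2 tbsp + 2 tsp = 8/3 tbsp) × 9/8 ÷ 8 tbsp/stick × 113.5 g/stick ≈ 43 g

olive oil: 726 mL; grated parmesan: 12 g; water: 405 g; butter: 43 g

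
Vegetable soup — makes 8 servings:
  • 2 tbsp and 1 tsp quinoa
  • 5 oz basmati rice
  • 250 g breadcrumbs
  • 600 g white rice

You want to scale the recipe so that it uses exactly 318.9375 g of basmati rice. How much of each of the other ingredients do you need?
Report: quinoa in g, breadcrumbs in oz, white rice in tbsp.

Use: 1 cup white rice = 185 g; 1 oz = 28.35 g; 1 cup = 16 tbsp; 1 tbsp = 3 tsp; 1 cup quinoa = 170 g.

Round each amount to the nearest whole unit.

The original recipe has 141.75 g of basmati rice, so the scaling factor is 318.9375 ÷ 141.75 = 9/4 = 2.25.
quinoa: (2 tbsp + 1 tsp = 7/3 tbsp) × 9/4 ÷ 16 tbsp/cup × 170 g/cup ≈ 56 g
breadcrumbs: 250 g × 9/4 ÷ 28.35 g/oz ≈ 20 oz
white rice: 600 g × 9/4 ÷ 185 g/cup × 16 tbsp/cup ≈ 117 tbsp

quinoa: 56 g; breadcrumbs: 20 oz; white rice: 117 tbsp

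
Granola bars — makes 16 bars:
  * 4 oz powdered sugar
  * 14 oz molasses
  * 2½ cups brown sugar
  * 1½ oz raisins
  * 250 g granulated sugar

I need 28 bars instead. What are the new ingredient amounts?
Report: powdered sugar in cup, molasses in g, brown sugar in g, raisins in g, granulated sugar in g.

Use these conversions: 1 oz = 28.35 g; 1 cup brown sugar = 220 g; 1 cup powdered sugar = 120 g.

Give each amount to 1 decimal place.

powdered sugar: 1.7 cup; molasses: 694.6 g; brown sugar: 962.5 g; raisins: 74.4 g; granulated sugar: 437.5 g

Scaling factor: 28/16 = 7/4 = 1.75.
powdered sugar: 4 oz × 7/4 × 28.35 g/oz ÷ 120 g/cup ≈ 1.7 cup
molasses: 14 oz × 7/4 × 28.35 g/oz ≈ 694.6 g
brown sugar: 2.5 cup × 7/4 × 220 g/cup = 962.5 g
raisins: 1.5 oz × 7/4 × 28.35 g/oz ≈ 74.4 g
granulated sugar: 250 g × 7/4 = 437.5 g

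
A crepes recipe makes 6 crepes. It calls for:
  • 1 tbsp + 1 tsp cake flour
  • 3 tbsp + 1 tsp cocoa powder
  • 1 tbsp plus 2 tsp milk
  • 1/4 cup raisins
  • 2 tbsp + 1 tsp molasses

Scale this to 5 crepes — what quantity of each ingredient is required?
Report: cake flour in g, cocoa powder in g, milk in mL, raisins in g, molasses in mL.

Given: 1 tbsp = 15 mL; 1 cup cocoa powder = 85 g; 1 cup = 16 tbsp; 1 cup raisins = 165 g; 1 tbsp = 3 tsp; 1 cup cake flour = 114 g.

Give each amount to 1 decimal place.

cake flour: 7.9 g; cocoa powder: 14.8 g; milk: 20.8 mL; raisins: 34.4 g; molasses: 29.2 mL

Scaling factor: 5/6.
cake flour: (1 tbsp + 1 tsp = 4/3 tbsp) × 5/6 ÷ 16 tbsp/cup × 114 g/cup ≈ 7.9 g
cocoa powder: (3 tbsp + 1 tsp = 10/3 tbsp) × 5/6 ÷ 16 tbsp/cup × 85 g/cup ≈ 14.8 g
milk: (1 tbsp + 2 tsp = 5/3 tbsp) × 5/6 × 15 mL/tbsp ≈ 20.8 mL
raisins: 0.25 cup × 5/6 × 165 g/cup ≈ 34.4 g
molasses: (2 tbsp + 1 tsp = 7/3 tbsp) × 5/6 × 15 mL/tbsp ≈ 29.2 mL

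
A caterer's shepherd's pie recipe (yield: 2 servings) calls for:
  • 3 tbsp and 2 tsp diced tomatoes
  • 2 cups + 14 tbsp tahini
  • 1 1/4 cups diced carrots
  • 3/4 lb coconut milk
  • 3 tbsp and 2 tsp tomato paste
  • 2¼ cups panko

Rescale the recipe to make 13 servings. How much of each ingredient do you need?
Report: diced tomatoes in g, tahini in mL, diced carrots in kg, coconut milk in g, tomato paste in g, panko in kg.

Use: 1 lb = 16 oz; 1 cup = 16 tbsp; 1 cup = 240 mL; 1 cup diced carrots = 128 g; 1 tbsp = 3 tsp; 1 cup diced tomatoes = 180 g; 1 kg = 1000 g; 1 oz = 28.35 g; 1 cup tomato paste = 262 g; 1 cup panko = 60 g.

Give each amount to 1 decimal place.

diced tomatoes: 268.1 g; tahini: 4485.0 mL; diced carrots: 1.0 kg; coconut milk: 2211.3 g; tomato paste: 390.3 g; panko: 0.9 kg

Scaling factor: 13/2 = 6.5.
diced tomatoes: (3 tbsp + 2 tsp = 11/3 tbsp) × 13/2 ÷ 16 tbsp/cup × 180 g/cup ≈ 268.1 g
tahini: (2 cup + 14 tbsp = 2.875 cup) × 13/2 × 240 mL/cup = 4485.0 mL
diced carrots: 1.25 cup × 13/2 × 128 g/cup ÷ 1000 g/kg ≈ 1.0 kg
coconut milk: 0.75 lb × 13/2 × 16 oz/lb × 28.35 g/oz = 2211.3 g
tomato paste: (3 tbsp + 2 tsp = 11/3 tbsp) × 13/2 ÷ 16 tbsp/cup × 262 g/cup ≈ 390.3 g
panko: 2.25 cup × 13/2 × 60 g/cup ÷ 1000 g/kg ≈ 0.9 kg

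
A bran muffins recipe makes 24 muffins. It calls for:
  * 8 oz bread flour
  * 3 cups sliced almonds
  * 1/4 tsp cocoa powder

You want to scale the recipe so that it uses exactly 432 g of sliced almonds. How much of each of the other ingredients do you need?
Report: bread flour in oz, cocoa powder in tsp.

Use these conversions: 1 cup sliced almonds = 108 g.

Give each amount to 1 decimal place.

bread flour: 10.7 oz; cocoa powder: 0.3 tsp

The original recipe has 324 g of sliced almonds, so the scaling factor is 432 ÷ 324 = 4/3.
bread flour: 8 oz × 4/3 ≈ 10.7 oz
cocoa powder: 0.25 tsp × 4/3 ≈ 0.3 tsp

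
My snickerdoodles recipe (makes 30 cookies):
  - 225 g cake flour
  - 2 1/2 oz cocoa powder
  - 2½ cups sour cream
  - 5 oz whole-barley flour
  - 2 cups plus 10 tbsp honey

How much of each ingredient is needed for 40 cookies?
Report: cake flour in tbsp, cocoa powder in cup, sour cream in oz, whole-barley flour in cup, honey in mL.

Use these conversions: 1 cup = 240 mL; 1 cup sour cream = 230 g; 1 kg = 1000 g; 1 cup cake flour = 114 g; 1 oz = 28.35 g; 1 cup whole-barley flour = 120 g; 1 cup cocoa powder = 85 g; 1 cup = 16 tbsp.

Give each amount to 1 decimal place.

cake flour: 42.1 tbsp; cocoa powder: 1.1 cup; sour cream: 27.0 oz; whole-barley flour: 1.6 cup; honey: 840.0 mL

Scaling factor: 40/30 = 4/3.
cake flour: 225 g × 4/3 ÷ 114 g/cup × 16 tbsp/cup ≈ 42.1 tbsp
cocoa powder: 2.5 oz × 4/3 × 28.35 g/oz ÷ 85 g/cup ≈ 1.1 cup
sour cream: 2.5 cup × 4/3 × 230 g/cup ÷ 28.35 g/oz ≈ 27.0 oz
whole-barley flour: 5 oz × 4/3 × 28.35 g/oz ÷ 120 g/cup ≈ 1.6 cup
honey: (2 cup + 10 tbsp = 2.625 cup) × 4/3 × 240 mL/cup = 840.0 mL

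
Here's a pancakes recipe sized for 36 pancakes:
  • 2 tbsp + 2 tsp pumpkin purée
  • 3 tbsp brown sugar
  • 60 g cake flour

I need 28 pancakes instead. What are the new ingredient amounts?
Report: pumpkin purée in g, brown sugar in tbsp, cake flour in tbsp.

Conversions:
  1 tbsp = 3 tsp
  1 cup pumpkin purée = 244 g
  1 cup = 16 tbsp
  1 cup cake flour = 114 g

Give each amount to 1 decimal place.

pumpkin purée: 31.6 g; brown sugar: 2.3 tbsp; cake flour: 6.5 tbsp

Scaling factor: 28/36 = 7/9.
pumpkin purée: (2 tbsp + 2 tsp = 8/3 tbsp) × 7/9 ÷ 16 tbsp/cup × 244 g/cup ≈ 31.6 g
brown sugar: 3 tbsp × 7/9 ≈ 2.3 tbsp
cake flour: 60 g × 7/9 ÷ 114 g/cup × 16 tbsp/cup ≈ 6.5 tbsp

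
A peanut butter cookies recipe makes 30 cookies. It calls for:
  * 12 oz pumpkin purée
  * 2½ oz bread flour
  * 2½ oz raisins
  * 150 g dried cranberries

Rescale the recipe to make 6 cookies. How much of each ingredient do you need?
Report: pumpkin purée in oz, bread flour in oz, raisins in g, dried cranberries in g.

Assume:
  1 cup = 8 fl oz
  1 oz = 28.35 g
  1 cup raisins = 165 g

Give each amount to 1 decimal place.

pumpkin purée: 2.4 oz; bread flour: 0.5 oz; raisins: 14.2 g; dried cranberries: 30.0 g

Scaling factor: 6/30 = 1/5 = 0.2.
pumpkin purée: 12 oz × 1/5 = 2.4 oz
bread flour: 2.5 oz × 1/5 = 0.5 oz
raisins: 2.5 oz × 1/5 × 28.35 g/oz ≈ 14.2 g
dried cranberries: 150 g × 1/5 = 30.0 g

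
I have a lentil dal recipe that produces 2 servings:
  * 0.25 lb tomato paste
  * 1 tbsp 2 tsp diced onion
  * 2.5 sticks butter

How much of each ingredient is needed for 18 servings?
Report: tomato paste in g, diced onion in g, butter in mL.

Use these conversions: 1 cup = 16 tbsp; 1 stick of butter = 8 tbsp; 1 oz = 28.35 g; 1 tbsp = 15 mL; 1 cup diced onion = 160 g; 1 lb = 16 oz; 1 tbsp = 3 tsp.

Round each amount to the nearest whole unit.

Scaling factor: 18/2 = 9.
tomato paste: 0.25 lb × 9 × 16 oz/lb × 28.35 g/oz ≈ 1021 g
diced onion: (1 tbsp + 2 tsp = 5/3 tbsp) × 9 ÷ 16 tbsp/cup × 160 g/cup = 150 g
butter: 2.5 stick × 9 × 8 tbsp/stick × 15 mL/tbsp = 2700 mL

tomato paste: 1021 g; diced onion: 150 g; butter: 2700 mL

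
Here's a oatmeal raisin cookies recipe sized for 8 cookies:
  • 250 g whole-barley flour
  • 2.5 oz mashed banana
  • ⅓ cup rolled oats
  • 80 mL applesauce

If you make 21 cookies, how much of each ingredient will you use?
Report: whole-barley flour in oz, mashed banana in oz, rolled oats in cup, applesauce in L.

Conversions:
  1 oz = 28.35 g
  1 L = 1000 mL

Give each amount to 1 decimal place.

Scaling factor: 21/8 = 2.625.
whole-barley flour: 250 g × 21/8 ÷ 28.35 g/oz ≈ 23.1 oz
mashed banana: 2.5 oz × 21/8 ≈ 6.6 oz
rolled oats: 1/3 cup × 21/8 ≈ 0.9 cup
applesauce: 80 mL × 21/8 ÷ 1000 mL/L ≈ 0.2 L

whole-barley flour: 23.1 oz; mashed banana: 6.6 oz; rolled oats: 0.9 cup; applesauce: 0.2 L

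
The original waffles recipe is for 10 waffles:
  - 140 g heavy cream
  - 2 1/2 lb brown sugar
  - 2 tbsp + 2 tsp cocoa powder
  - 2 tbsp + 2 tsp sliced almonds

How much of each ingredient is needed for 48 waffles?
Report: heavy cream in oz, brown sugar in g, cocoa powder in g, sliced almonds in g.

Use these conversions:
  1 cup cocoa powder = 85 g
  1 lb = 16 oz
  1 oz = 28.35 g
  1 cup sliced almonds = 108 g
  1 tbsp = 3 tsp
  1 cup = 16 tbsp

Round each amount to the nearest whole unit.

Scaling factor: 48/10 = 24/5 = 4.8.
heavy cream: 140 g × 24/5 ÷ 28.35 g/oz ≈ 24 oz
brown sugar: 2.5 lb × 24/5 × 16 oz/lb × 28.35 g/oz ≈ 5443 g
cocoa powder: (2 tbsp + 2 tsp = 8/3 tbsp) × 24/5 ÷ 16 tbsp/cup × 85 g/cup = 68 g
sliced almonds: (2 tbsp + 2 tsp = 8/3 tbsp) × 24/5 ÷ 16 tbsp/cup × 108 g/cup ≈ 86 g

heavy cream: 24 oz; brown sugar: 5443 g; cocoa powder: 68 g; sliced almonds: 86 g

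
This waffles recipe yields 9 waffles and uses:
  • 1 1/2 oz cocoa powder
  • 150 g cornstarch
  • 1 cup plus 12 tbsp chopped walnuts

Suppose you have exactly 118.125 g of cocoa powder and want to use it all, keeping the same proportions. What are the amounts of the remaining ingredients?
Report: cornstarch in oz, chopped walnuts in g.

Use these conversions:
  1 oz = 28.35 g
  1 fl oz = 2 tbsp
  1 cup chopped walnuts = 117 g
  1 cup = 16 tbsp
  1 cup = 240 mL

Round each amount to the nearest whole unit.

cornstarch: 15 oz; chopped walnuts: 569 g

The original recipe has 42.525 g of cocoa powder, so the scaling factor is 118.125 ÷ 42.525 = 25/9.
cornstarch: 150 g × 25/9 ÷ 28.35 g/oz ≈ 15 oz
chopped walnuts: (1 cup + 12 tbsp = 1.75 cup) × 25/9 × 117 g/cup ≈ 569 g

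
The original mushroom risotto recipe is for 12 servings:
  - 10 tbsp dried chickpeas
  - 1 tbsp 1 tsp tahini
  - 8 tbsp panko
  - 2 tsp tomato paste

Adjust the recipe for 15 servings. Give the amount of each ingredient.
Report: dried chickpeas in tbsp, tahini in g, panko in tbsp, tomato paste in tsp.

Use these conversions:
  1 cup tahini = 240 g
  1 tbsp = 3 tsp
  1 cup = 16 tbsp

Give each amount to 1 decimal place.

Scaling factor: 15/12 = 5/4 = 1.25.
dried chickpeas: 10 tbsp × 5/4 = 12.5 tbsp
tahini: (1 tbsp + 1 tsp = 4/3 tbsp) × 5/4 ÷ 16 tbsp/cup × 240 g/cup = 25.0 g
panko: 8 tbsp × 5/4 = 10.0 tbsp
tomato paste: 2 tsp × 5/4 = 2.5 tsp

dried chickpeas: 12.5 tbsp; tahini: 25.0 g; panko: 10.0 tbsp; tomato paste: 2.5 tsp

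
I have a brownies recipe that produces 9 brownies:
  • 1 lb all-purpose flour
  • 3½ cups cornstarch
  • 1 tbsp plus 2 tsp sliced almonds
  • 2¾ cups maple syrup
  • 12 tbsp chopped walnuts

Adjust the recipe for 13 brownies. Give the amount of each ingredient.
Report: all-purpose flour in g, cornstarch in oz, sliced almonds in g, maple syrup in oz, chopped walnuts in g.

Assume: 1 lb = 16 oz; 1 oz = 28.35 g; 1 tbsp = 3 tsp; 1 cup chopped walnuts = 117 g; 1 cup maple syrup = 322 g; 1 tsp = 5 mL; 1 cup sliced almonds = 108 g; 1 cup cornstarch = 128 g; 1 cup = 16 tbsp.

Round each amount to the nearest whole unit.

all-purpose flour: 655 g; cornstarch: 23 oz; sliced almonds: 16 g; maple syrup: 45 oz; chopped walnuts: 127 g

Scaling factor: 13/9.
all-purpose flour: 1 lb × 13/9 × 16 oz/lb × 28.35 g/oz ≈ 655 g
cornstarch: 3.5 cup × 13/9 × 128 g/cup ÷ 28.35 g/oz ≈ 23 oz
sliced almonds: (1 tbsp + 2 tsp = 5/3 tbsp) × 13/9 ÷ 16 tbsp/cup × 108 g/cup ≈ 16 g
maple syrup: 2.75 cup × 13/9 × 322 g/cup ÷ 28.35 g/oz ≈ 45 oz
chopped walnuts: 12 tbsp × 13/9 ÷ 16 tbsp/cup × 117 g/cup ≈ 127 g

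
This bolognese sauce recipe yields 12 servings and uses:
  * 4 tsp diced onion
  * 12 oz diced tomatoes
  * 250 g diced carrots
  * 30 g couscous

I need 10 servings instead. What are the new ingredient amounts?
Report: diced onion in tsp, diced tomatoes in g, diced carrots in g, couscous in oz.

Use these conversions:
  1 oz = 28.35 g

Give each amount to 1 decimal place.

diced onion: 3.3 tsp; diced tomatoes: 283.5 g; diced carrots: 208.3 g; couscous: 0.9 oz

Scaling factor: 10/12 = 5/6.
diced onion: 4 tsp × 5/6 ≈ 3.3 tsp
diced tomatoes: 12 oz × 5/6 × 28.35 g/oz = 283.5 g
diced carrots: 250 g × 5/6 ≈ 208.3 g
couscous: 30 g × 5/6 ÷ 28.35 g/oz ≈ 0.9 oz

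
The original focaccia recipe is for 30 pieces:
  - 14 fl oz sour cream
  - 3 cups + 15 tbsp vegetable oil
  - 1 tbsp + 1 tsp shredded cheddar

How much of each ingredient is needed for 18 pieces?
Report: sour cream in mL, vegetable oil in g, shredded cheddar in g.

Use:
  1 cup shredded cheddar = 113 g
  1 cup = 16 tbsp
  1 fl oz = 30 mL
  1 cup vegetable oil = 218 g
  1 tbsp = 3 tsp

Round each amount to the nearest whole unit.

Scaling factor: 18/30 = 3/5 = 0.6.
sour cream: 14 fl oz × 3/5 × 30 mL/fl oz = 252 mL
vegetable oil: (3 cup + 15 tbsp = 3.9375 cup) × 3/5 × 218 g/cup ≈ 515 g
shredded cheddar: (1 tbsp + 1 tsp = 4/3 tbsp) × 3/5 ÷ 16 tbsp/cup × 113 g/cup ≈ 6 g

sour cream: 252 mL; vegetable oil: 515 g; shredded cheddar: 6 g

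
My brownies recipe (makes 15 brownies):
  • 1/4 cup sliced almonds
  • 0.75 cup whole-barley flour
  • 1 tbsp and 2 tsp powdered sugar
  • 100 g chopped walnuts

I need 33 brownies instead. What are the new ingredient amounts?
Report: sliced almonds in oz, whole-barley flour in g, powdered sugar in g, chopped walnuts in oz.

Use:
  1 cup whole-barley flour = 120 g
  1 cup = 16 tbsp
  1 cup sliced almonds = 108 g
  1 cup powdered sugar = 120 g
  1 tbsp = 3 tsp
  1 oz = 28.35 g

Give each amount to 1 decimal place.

Scaling factor: 33/15 = 11/5 = 2.2.
sliced almonds: 0.25 cup × 11/5 × 108 g/cup ÷ 28.35 g/oz ≈ 2.1 oz
whole-barley flour: 0.75 cup × 11/5 × 120 g/cup = 198.0 g
powdered sugar: (1 tbsp + 2 tsp = 5/3 tbsp) × 11/5 ÷ 16 tbsp/cup × 120 g/cup = 27.5 g
chopped walnuts: 100 g × 11/5 ÷ 28.35 g/oz ≈ 7.8 oz

sliced almonds: 2.1 oz; whole-barley flour: 198.0 g; powdered sugar: 27.5 g; chopped walnuts: 7.8 oz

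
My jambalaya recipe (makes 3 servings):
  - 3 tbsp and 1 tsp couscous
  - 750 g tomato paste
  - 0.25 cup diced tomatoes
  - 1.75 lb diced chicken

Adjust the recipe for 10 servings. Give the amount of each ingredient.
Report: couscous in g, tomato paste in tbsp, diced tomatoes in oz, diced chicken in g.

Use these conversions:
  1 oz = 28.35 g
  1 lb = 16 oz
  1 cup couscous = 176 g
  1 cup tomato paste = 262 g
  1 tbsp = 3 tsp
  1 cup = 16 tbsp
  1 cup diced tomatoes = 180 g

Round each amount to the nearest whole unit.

Scaling factor: 10/3.
couscous: (3 tbsp + 1 tsp = 10/3 tbsp) × 10/3 ÷ 16 tbsp/cup × 176 g/cup ≈ 122 g
tomato paste: 750 g × 10/3 ÷ 262 g/cup × 16 tbsp/cup ≈ 153 tbsp
diced tomatoes: 0.25 cup × 10/3 × 180 g/cup ÷ 28.35 g/oz ≈ 5 oz
diced chicken: 1.75 lb × 10/3 × 16 oz/lb × 28.35 g/oz = 2646 g

couscous: 122 g; tomato paste: 153 tbsp; diced tomatoes: 5 oz; diced chicken: 2646 g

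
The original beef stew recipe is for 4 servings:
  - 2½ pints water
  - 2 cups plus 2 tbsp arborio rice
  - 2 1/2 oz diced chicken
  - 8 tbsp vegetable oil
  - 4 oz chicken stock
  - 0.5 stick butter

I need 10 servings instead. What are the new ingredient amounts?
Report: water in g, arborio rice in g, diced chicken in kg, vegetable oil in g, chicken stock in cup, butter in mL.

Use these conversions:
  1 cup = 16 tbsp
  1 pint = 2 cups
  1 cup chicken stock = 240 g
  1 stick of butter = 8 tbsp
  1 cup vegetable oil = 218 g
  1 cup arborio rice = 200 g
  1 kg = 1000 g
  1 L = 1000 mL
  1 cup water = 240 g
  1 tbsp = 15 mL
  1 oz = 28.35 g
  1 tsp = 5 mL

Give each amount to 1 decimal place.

Scaling factor: 10/4 = 5/2 = 2.5.
water: 2.5 pint × 5/2 × 2 cup/pint × 240 g/cup = 3000.0 g
arborio rice: (2 cup + 2 tbsp = 2.125 cup) × 5/2 × 200 g/cup = 1062.5 g
diced chicken: 2.5 oz × 5/2 × 28.35 g/oz ÷ 1000 g/kg ≈ 0.2 kg
vegetable oil: 8 tbsp × 5/2 ÷ 16 tbsp/cup × 218 g/cup = 272.5 g
chicken stock: 4 oz × 5/2 × 28.35 g/oz ÷ 240 g/cup ≈ 1.2 cup
butter: 0.5 stick × 5/2 × 8 tbsp/stick × 15 mL/tbsp = 150.0 mL

water: 3000.0 g; arborio rice: 1062.5 g; diced chicken: 0.2 kg; vegetable oil: 272.5 g; chicken stock: 1.2 cup; butter: 150.0 mL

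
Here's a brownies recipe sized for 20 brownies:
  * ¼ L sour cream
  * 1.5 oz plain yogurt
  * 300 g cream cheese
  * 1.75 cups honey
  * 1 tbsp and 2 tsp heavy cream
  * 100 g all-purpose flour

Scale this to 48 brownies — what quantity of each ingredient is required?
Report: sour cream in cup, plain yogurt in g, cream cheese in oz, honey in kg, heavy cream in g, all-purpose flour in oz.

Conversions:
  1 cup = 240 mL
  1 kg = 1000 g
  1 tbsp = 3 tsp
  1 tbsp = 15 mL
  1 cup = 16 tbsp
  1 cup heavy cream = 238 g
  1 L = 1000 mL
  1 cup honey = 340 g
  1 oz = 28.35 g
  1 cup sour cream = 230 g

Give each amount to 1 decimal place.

Scaling factor: 48/20 = 12/5 = 2.4.
sour cream: 0.25 L × 12/5 × 1000 mL/L ÷ 240 mL/cup = 2.5 cup
plain yogurt: 1.5 oz × 12/5 × 28.35 g/oz ≈ 102.1 g
cream cheese: 300 g × 12/5 ÷ 28.35 g/oz ≈ 25.4 oz
honey: 1.75 cup × 12/5 × 340 g/cup ÷ 1000 g/kg ≈ 1.4 kg
heavy cream: (1 tbsp + 2 tsp = 5/3 tbsp) × 12/5 ÷ 16 tbsp/cup × 238 g/cup = 59.5 g
all-purpose flour: 100 g × 12/5 ÷ 28.35 g/oz ≈ 8.5 oz

sour cream: 2.5 cup; plain yogurt: 102.1 g; cream cheese: 25.4 oz; honey: 1.4 kg; heavy cream: 59.5 g; all-purpose flour: 8.5 oz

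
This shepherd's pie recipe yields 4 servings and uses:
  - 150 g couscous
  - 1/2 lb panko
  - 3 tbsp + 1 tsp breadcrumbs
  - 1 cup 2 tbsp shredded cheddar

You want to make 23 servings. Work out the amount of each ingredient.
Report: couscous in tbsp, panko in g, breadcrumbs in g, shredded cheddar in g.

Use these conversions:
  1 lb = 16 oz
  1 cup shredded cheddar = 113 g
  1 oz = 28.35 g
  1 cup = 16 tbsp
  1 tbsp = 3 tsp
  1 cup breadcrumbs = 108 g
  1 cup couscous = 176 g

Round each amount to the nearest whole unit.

couscous: 78 tbsp; panko: 1304 g; breadcrumbs: 129 g; shredded cheddar: 731 g

Scaling factor: 23/4 = 5.75.
couscous: 150 g × 23/4 ÷ 176 g/cup × 16 tbsp/cup ≈ 78 tbsp
panko: 0.5 lb × 23/4 × 16 oz/lb × 28.35 g/oz ≈ 1304 g
breadcrumbs: (3 tbsp + 1 tsp = 10/3 tbsp) × 23/4 ÷ 16 tbsp/cup × 108 g/cup ≈ 129 g
shredded cheddar: (1 cup + 2 tbsp = 1.125 cup) × 23/4 × 113 g/cup ≈ 731 g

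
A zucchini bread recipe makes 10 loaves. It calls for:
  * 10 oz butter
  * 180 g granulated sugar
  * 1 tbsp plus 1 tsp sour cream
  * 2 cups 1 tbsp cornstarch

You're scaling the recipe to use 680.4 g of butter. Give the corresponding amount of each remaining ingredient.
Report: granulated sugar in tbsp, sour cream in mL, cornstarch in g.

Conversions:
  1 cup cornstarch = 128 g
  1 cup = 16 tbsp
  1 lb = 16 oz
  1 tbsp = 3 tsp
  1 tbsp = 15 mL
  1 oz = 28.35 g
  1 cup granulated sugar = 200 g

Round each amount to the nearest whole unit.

granulated sugar: 35 tbsp; sour cream: 48 mL; cornstarch: 634 g

The original recipe has 283.5 g of butter, so the scaling factor is 680.4 ÷ 283.5 = 12/5 = 2.4.
granulated sugar: 180 g × 12/5 ÷ 200 g/cup × 16 tbsp/cup ≈ 35 tbsp
sour cream: (1 tbsp + 1 tsp = 4/3 tbsp) × 12/5 × 15 mL/tbsp = 48 mL
cornstarch: (2 cup + 1 tbsp = 2.0625 cup) × 12/5 × 128 g/cup ≈ 634 g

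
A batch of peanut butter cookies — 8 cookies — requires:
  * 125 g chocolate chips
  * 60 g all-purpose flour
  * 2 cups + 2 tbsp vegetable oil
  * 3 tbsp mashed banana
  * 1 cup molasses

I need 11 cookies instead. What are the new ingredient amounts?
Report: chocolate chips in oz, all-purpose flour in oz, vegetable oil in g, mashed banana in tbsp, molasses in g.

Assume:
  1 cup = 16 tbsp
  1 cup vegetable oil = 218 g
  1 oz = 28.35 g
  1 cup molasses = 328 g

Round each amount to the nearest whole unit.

chocolate chips: 6 oz; all-purpose flour: 3 oz; vegetable oil: 637 g; mashed banana: 4 tbsp; molasses: 451 g

Scaling factor: 11/8 = 1.375.
chocolate chips: 125 g × 11/8 ÷ 28.35 g/oz ≈ 6 oz
all-purpose flour: 60 g × 11/8 ÷ 28.35 g/oz ≈ 3 oz
vegetable oil: (2 cup + 2 tbsp = 2.125 cup) × 11/8 × 218 g/cup ≈ 637 g
mashed banana: 3 tbsp × 11/8 ≈ 4 tbsp
molasses: 1 cup × 11/8 × 328 g/cup = 451 g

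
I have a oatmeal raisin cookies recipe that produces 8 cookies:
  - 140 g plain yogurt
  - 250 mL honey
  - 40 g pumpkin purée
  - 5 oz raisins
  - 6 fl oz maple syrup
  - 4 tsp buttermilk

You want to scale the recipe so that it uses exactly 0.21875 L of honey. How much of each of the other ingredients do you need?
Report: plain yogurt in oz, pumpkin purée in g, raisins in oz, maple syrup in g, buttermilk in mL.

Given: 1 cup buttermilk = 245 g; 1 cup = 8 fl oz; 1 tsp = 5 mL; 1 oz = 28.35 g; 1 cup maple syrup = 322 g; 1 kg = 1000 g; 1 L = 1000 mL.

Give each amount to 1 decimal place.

plain yogurt: 4.3 oz; pumpkin purée: 35.0 g; raisins: 4.4 oz; maple syrup: 211.3 g; buttermilk: 17.5 mL

The original recipe has 0.25 L of honey, so the scaling factor is 0.21875 ÷ 0.25 = 7/8 = 0.875.
plain yogurt: 140 g × 7/8 ÷ 28.35 g/oz ≈ 4.3 oz
pumpkin purée: 40 g × 7/8 = 35.0 g
raisins: 5 oz × 7/8 ≈ 4.4 oz
maple syrup: 6 fl oz × 7/8 ÷ 8 fl oz/cup × 322 g/cup ≈ 211.3 g
buttermilk: 4 tsp × 7/8 × 5 mL/tsp = 17.5 mL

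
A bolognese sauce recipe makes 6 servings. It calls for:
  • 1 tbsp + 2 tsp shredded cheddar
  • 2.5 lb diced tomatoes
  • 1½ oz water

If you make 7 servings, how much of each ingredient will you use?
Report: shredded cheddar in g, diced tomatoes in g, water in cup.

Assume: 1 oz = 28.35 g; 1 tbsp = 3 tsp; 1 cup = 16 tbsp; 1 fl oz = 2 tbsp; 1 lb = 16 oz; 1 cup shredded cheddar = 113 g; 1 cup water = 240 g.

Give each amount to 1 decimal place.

shredded cheddar: 13.7 g; diced tomatoes: 1323.0 g; water: 0.2 cup

Scaling factor: 7/6.
shredded cheddar: (1 tbsp + 2 tsp = 5/3 tbsp) × 7/6 ÷ 16 tbsp/cup × 113 g/cup ≈ 13.7 g
diced tomatoes: 2.5 lb × 7/6 × 16 oz/lb × 28.35 g/oz = 1323.0 g
water: 1.5 oz × 7/6 × 28.35 g/oz ÷ 240 g/cup ≈ 0.2 cup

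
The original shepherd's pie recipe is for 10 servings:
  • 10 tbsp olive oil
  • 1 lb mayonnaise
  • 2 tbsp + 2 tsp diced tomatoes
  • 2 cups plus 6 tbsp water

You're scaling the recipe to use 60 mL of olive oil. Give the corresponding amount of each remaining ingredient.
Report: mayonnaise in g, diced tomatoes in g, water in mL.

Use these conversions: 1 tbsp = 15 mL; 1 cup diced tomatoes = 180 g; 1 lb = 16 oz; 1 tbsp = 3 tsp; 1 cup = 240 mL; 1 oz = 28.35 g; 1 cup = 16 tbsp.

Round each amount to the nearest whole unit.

The original recipe has 150 mL of olive oil, so the scaling factor is 60 ÷ 150 = 2/5 = 0.4.
mayonnaise: 1 lb × 2/5 × 16 oz/lb × 28.35 g/oz ≈ 181 g
diced tomatoes: (2 tbsp + 2 tsp = 8/3 tbsp) × 2/5 ÷ 16 tbsp/cup × 180 g/cup = 12 g
water: (2 cup + 6 tbsp = 2.375 cup) × 2/5 × 240 mL/cup = 228 mL

mayonnaise: 181 g; diced tomatoes: 12 g; water: 228 mL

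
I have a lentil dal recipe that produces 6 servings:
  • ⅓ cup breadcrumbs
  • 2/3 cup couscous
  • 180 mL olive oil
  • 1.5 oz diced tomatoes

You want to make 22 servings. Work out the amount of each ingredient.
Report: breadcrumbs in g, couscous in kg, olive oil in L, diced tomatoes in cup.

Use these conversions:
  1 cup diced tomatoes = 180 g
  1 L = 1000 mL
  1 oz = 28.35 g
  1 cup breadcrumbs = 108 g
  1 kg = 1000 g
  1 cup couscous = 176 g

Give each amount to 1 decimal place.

breadcrumbs: 132.0 g; couscous: 0.4 kg; olive oil: 0.7 L; diced tomatoes: 0.9 cup

Scaling factor: 22/6 = 11/3.
breadcrumbs: 1/3 cup × 11/3 × 108 g/cup = 132.0 g
couscous: 2/3 cup × 11/3 × 176 g/cup ÷ 1000 g/kg ≈ 0.4 kg
olive oil: 180 mL × 11/3 ÷ 1000 mL/L ≈ 0.7 L
diced tomatoes: 1.5 oz × 11/3 × 28.35 g/oz ÷ 180 g/cup ≈ 0.9 cup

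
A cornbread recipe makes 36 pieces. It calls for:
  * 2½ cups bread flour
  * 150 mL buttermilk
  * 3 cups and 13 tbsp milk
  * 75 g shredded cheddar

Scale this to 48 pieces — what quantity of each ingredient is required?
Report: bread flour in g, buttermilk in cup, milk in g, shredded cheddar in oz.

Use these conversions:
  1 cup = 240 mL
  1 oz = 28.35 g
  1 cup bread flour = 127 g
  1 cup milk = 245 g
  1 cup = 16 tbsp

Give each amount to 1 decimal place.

Scaling factor: 48/36 = 4/3.
bread flour: 2.5 cup × 4/3 × 127 g/cup ≈ 423.3 g
buttermilk: 150 mL × 4/3 ÷ 240 mL/cup ≈ 0.8 cup
milk: (3 cup + 13 tbsp = 3.8125 cup) × 4/3 × 245 g/cup ≈ 1245.4 g
shredded cheddar: 75 g × 4/3 ÷ 28.35 g/oz ≈ 3.5 oz

bread flour: 423.3 g; buttermilk: 0.8 cup; milk: 1245.4 g; shredded cheddar: 3.5 oz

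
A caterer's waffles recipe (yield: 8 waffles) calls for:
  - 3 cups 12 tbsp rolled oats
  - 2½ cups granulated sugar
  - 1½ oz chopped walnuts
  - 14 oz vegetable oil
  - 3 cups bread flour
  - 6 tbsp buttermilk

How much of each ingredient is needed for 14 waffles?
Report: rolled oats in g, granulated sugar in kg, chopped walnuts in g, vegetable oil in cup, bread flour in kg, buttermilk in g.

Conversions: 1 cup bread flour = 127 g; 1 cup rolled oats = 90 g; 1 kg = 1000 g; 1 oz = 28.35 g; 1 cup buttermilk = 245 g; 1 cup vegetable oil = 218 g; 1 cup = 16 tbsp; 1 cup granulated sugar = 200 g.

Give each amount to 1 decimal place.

Scaling factor: 14/8 = 7/4 = 1.75.
rolled oats: (3 cup + 12 tbsp = 3.75 cup) × 7/4 × 90 g/cup ≈ 590.6 g
granulated sugar: 2.5 cup × 7/4 × 200 g/cup ÷ 1000 g/kg ≈ 0.9 kg
chopped walnuts: 1.5 oz × 7/4 × 28.35 g/oz ≈ 74.4 g
vegetable oil: 14 oz × 7/4 × 28.35 g/oz ÷ 218 g/cup ≈ 3.2 cup
bread flour: 3 cup × 7/4 × 127 g/cup ÷ 1000 g/kg ≈ 0.7 kg
buttermilk: 6 tbsp × 7/4 ÷ 16 tbsp/cup × 245 g/cup ≈ 160.8 g

rolled oats: 590.6 g; granulated sugar: 0.9 kg; chopped walnuts: 74.4 g; vegetable oil: 3.2 cup; bread flour: 0.7 kg; buttermilk: 160.8 g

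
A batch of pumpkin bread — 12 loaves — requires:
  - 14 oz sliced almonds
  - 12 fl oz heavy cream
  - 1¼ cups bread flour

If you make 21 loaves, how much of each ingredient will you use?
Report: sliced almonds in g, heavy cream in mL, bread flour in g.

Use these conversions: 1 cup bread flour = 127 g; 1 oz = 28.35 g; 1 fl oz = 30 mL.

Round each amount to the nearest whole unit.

Scaling factor: 21/12 = 7/4 = 1.75.
sliced almonds: 14 oz × 7/4 × 28.35 g/oz ≈ 695 g
heavy cream: 12 fl oz × 7/4 × 30 mL/fl oz = 630 mL
bread flour: 1.25 cup × 7/4 × 127 g/cup ≈ 278 g

sliced almonds: 695 g; heavy cream: 630 mL; bread flour: 278 g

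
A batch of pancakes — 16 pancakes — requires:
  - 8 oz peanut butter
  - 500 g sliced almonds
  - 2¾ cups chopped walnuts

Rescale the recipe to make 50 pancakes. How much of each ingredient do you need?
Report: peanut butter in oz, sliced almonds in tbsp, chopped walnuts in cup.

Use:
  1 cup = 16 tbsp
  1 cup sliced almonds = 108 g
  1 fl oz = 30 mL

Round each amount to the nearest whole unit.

peanut butter: 25 oz; sliced almonds: 231 tbsp; chopped walnuts: 9 cup

Scaling factor: 50/16 = 25/8 = 3.125.
peanut butter: 8 oz × 25/8 = 25 oz
sliced almonds: 500 g × 25/8 ÷ 108 g/cup × 16 tbsp/cup ≈ 231 tbsp
chopped walnuts: 2.75 cup × 25/8 ≈ 9 cup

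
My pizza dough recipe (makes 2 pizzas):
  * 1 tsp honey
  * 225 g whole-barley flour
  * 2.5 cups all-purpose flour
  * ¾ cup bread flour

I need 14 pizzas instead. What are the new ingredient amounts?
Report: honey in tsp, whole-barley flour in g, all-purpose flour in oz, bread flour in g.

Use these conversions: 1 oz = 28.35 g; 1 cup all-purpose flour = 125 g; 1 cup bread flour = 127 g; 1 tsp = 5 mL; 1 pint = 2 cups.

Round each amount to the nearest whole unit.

Scaling factor: 14/2 = 7.
honey: 1 tsp × 7 = 7 tsp
whole-barley flour: 225 g × 7 = 1575 g
all-purpose flour: 2.5 cup × 7 × 125 g/cup ÷ 28.35 g/oz ≈ 77 oz
bread flour: 0.75 cup × 7 × 127 g/cup ≈ 667 g

honey: 7 tsp; whole-barley flour: 1575 g; all-purpose flour: 77 oz; bread flour: 667 g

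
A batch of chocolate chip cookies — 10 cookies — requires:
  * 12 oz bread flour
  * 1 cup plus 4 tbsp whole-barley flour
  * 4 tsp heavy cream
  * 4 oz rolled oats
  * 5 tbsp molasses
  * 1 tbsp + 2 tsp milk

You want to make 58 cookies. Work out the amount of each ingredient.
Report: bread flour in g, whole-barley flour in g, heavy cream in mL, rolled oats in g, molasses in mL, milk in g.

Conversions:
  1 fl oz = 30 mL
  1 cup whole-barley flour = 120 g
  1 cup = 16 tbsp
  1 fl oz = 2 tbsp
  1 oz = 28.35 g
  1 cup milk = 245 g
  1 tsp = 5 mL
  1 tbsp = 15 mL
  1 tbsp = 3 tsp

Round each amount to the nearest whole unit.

bread flour: 1973 g; whole-barley flour: 870 g; heavy cream: 116 mL; rolled oats: 658 g; molasses: 435 mL; milk: 148 g

Scaling factor: 58/10 = 29/5 = 5.8.
bread flour: 12 oz × 29/5 × 28.35 g/oz ≈ 1973 g
whole-barley flour: (1 cup + 4 tbsp = 1.25 cup) × 29/5 × 120 g/cup = 870 g
heavy cream: 4 tsp × 29/5 × 5 mL/tsp = 116 mL
rolled oats: 4 oz × 29/5 × 28.35 g/oz ≈ 658 g
molasses: 5 tbsp × 29/5 × 15 mL/tbsp = 435 mL
milk: (1 tbsp + 2 tsp = 5/3 tbsp) × 29/5 ÷ 16 tbsp/cup × 245 g/cup ≈ 148 g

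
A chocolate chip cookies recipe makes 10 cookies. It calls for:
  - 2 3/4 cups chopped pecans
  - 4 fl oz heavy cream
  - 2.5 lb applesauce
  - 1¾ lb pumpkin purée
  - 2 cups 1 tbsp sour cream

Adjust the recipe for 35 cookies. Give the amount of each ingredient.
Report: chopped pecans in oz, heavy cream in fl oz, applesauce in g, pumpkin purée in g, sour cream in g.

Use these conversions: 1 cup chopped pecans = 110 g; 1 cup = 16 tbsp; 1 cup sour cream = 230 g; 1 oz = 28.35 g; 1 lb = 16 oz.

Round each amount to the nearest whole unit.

chopped pecans: 37 oz; heavy cream: 14 fl oz; applesauce: 3969 g; pumpkin purée: 2778 g; sour cream: 1660 g

Scaling factor: 35/10 = 7/2 = 3.5.
chopped pecans: 2.75 cup × 7/2 × 110 g/cup ÷ 28.35 g/oz ≈ 37 oz
heavy cream: 4 fl oz × 7/2 = 14 fl oz
applesauce: 2.5 lb × 7/2 × 16 oz/lb × 28.35 g/oz = 3969 g
pumpkin purée: 1.75 lb × 7/2 × 16 oz/lb × 28.35 g/oz ≈ 2778 g
sour cream: (2 cup + 1 tbsp = 2.0625 cup) × 7/2 × 230 g/cup ≈ 1660 g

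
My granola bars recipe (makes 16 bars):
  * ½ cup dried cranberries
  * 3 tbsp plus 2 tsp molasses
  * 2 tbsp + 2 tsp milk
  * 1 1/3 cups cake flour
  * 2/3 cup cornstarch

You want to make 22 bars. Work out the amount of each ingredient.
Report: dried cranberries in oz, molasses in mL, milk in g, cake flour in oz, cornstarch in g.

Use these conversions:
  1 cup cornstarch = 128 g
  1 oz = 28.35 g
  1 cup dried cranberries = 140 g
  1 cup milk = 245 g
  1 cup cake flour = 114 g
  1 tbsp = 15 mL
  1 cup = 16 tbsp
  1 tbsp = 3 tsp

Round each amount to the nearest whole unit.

Scaling factor: 22/16 = 11/8 = 1.375.
dried cranberries: 0.5 cup × 11/8 × 140 g/cup ÷ 28.35 g/oz ≈ 3 oz
molasses: (3 tbsp + 2 tsp = 11/3 tbsp) × 11/8 × 15 mL/tbsp ≈ 76 mL
milk: (2 tbsp + 2 tsp = 8/3 tbsp) × 11/8 ÷ 16 tbsp/cup × 245 g/cup ≈ 56 g
cake flour: 4/3 cup × 11/8 × 114 g/cup ÷ 28.35 g/oz ≈ 7 oz
cornstarch: 2/3 cup × 11/8 × 128 g/cup ≈ 117 g

dried cranberries: 3 oz; molasses: 76 mL; milk: 56 g; cake flour: 7 oz; cornstarch: 117 g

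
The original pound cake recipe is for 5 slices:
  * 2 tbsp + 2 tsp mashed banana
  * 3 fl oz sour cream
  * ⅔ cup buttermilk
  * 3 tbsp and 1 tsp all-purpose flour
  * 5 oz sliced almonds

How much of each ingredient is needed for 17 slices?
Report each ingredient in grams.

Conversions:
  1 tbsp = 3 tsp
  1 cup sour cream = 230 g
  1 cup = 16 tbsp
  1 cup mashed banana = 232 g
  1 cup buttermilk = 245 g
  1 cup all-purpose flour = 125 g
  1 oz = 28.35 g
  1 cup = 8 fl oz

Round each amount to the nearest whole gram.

Scaling factor: 17/5 = 3.4.
mashed banana: (2 tbsp + 2 tsp = 8/3 tbsp) × 17/5 ÷ 16 tbsp/cup × 232 g/cup ≈ 131 g
sour cream: 3 fl oz × 17/5 ÷ 8 fl oz/cup × 230 g/cup ≈ 293 g
buttermilk: 2/3 cup × 17/5 × 245 g/cup ≈ 555 g
all-purpose flour: (3 tbsp + 1 tsp = 10/3 tbsp) × 17/5 ÷ 16 tbsp/cup × 125 g/cup ≈ 89 g
sliced almonds: 5 oz × 17/5 × 28.35 g/oz ≈ 482 g

mashed banana: 131 g; sour cream: 293 g; buttermilk: 555 g; all-purpose flour: 89 g; sliced almonds: 482 g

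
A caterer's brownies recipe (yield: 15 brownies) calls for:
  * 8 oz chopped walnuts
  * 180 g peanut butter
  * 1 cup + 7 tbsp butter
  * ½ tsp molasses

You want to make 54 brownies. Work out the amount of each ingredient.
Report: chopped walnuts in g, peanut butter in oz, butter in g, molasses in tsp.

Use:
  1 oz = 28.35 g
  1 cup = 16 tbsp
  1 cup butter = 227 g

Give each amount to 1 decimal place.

Scaling factor: 54/15 = 18/5 = 3.6.
chopped walnuts: 8 oz × 18/5 × 28.35 g/oz ≈ 816.5 g
peanut butter: 180 g × 18/5 ÷ 28.35 g/oz ≈ 22.9 oz
butter: (1 cup + 7 tbsp = 1.4375 cup) × 18/5 × 227 g/cup ≈ 1174.7 g
molasses: 0.5 tsp × 18/5 = 1.8 tsp

chopped walnuts: 816.5 g; peanut butter: 22.9 oz; butter: 1174.7 g; molasses: 1.8 tsp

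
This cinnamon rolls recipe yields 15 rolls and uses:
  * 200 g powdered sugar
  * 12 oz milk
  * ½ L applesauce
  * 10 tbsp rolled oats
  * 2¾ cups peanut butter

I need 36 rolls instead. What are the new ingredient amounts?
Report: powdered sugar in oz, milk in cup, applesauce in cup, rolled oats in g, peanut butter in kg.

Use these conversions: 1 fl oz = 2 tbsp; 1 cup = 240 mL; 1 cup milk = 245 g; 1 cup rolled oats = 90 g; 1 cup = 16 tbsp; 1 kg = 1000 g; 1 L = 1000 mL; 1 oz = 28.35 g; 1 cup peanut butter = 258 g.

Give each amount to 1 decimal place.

powdered sugar: 16.9 oz; milk: 3.3 cup; applesauce: 5.0 cup; rolled oats: 135.0 g; peanut butter: 1.7 kg

Scaling factor: 36/15 = 12/5 = 2.4.
powdered sugar: 200 g × 12/5 ÷ 28.35 g/oz ≈ 16.9 oz
milk: 12 oz × 12/5 × 28.35 g/oz ÷ 245 g/cup ≈ 3.3 cup
applesauce: 0.5 L × 12/5 × 1000 mL/L ÷ 240 mL/cup = 5.0 cup
rolled oats: 10 tbsp × 12/5 ÷ 16 tbsp/cup × 90 g/cup = 135.0 g
peanut butter: 2.75 cup × 12/5 × 258 g/cup ÷ 1000 g/kg ≈ 1.7 kg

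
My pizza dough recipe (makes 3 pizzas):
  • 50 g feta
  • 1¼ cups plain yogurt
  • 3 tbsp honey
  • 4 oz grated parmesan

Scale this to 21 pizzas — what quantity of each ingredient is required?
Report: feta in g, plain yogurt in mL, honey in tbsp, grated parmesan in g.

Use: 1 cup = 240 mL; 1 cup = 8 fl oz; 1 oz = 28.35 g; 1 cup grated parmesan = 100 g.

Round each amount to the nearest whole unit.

Scaling factor: 21/3 = 7.
feta: 50 g × 7 = 350 g
plain yogurt: 1.25 cup × 7 × 240 mL/cup = 2100 mL
honey: 3 tbsp × 7 = 21 tbsp
grated parmesan: 4 oz × 7 × 28.35 g/oz ≈ 794 g

feta: 350 g; plain yogurt: 2100 mL; honey: 21 tbsp; grated parmesan: 794 g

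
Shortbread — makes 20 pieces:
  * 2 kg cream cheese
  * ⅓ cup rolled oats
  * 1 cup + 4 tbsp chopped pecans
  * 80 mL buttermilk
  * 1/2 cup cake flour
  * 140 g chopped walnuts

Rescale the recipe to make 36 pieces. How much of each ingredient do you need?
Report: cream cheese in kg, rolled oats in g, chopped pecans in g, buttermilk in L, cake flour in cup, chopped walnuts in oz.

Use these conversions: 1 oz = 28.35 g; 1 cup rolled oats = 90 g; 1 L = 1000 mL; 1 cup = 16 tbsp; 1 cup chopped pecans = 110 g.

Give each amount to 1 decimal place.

cream cheese: 3.6 kg; rolled oats: 54.0 g; chopped pecans: 247.5 g; buttermilk: 0.1 L; cake flour: 0.9 cup; chopped walnuts: 8.9 oz

Scaling factor: 36/20 = 9/5 = 1.8.
cream cheese: 2 kg × 9/5 = 3.6 kg
rolled oats: 1/3 cup × 9/5 × 90 g/cup = 54.0 g
chopped pecans: (1 cup + 4 tbsp = 1.25 cup) × 9/5 × 110 g/cup = 247.5 g
buttermilk: 80 mL × 9/5 ÷ 1000 mL/L ≈ 0.1 L
cake flour: 0.5 cup × 9/5 = 0.9 cup
chopped walnuts: 140 g × 9/5 ÷ 28.35 g/oz ≈ 8.9 oz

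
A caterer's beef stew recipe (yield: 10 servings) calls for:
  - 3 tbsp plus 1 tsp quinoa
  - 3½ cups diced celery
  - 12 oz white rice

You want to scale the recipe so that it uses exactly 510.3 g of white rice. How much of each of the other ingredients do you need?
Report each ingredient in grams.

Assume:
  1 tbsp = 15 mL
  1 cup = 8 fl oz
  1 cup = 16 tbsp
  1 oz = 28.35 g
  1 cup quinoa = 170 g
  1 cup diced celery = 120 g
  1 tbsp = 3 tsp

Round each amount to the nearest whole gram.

quinoa: 53 g; diced celery: 630 g

The original recipe has 340.2 g of white rice, so the scaling factor is 510.3 ÷ 340.2 = 3/2 = 1.5.
quinoa: (3 tbsp + 1 tsp = 10/3 tbsp) × 3/2 ÷ 16 tbsp/cup × 170 g/cup ≈ 53 g
diced celery: 3.5 cup × 3/2 × 120 g/cup = 630 g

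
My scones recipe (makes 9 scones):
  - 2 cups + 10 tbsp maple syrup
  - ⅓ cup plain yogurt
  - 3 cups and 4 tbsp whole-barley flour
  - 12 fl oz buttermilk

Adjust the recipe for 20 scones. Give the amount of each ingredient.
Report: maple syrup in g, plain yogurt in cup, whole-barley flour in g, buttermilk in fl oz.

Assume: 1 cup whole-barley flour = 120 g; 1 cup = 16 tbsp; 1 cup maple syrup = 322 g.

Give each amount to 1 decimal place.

Scaling factor: 20/9.
maple syrup: (2 cup + 10 tbsp = 2.625 cup) × 20/9 × 322 g/cup ≈ 1878.3 g
plain yogurt: 1/3 cup × 20/9 ≈ 0.7 cup
whole-barley flour: (3 cup + 4 tbsp = 3.25 cup) × 20/9 × 120 g/cup ≈ 866.7 g
buttermilk: 12 fl oz × 20/9 ≈ 26.7 fl oz

maple syrup: 1878.3 g; plain yogurt: 0.7 cup; whole-barley flour: 866.7 g; buttermilk: 26.7 fl oz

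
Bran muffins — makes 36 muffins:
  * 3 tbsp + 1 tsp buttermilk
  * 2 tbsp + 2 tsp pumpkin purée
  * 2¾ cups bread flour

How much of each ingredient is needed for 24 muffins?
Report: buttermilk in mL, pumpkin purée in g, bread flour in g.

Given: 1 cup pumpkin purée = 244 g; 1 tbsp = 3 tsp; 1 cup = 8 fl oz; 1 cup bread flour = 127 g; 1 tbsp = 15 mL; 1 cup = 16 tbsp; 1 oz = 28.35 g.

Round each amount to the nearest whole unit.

buttermilk: 33 mL; pumpkin purée: 27 g; bread flour: 233 g

Scaling factor: 24/36 = 2/3.
buttermilk: (3 tbsp + 1 tsp = 10/3 tbsp) × 2/3 × 15 mL/tbsp ≈ 33 mL
pumpkin purée: (2 tbsp + 2 tsp = 8/3 tbsp) × 2/3 ÷ 16 tbsp/cup × 244 g/cup ≈ 27 g
bread flour: 2.75 cup × 2/3 × 127 g/cup ≈ 233 g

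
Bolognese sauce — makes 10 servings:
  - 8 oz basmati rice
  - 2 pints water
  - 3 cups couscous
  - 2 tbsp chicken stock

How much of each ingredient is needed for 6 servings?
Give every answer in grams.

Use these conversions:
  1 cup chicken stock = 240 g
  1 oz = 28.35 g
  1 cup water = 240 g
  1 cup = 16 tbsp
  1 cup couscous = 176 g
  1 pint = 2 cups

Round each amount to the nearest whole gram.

basmati rice: 136 g; water: 576 g; couscous: 317 g; chicken stock: 18 g

Scaling factor: 6/10 = 3/5 = 0.6.
basmati rice: 8 oz × 3/5 × 28.35 g/oz ≈ 136 g
water: 2 pint × 3/5 × 2 cup/pint × 240 g/cup = 576 g
couscous: 3 cup × 3/5 × 176 g/cup ≈ 317 g
chicken stock: 2 tbsp × 3/5 ÷ 16 tbsp/cup × 240 g/cup = 18 g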